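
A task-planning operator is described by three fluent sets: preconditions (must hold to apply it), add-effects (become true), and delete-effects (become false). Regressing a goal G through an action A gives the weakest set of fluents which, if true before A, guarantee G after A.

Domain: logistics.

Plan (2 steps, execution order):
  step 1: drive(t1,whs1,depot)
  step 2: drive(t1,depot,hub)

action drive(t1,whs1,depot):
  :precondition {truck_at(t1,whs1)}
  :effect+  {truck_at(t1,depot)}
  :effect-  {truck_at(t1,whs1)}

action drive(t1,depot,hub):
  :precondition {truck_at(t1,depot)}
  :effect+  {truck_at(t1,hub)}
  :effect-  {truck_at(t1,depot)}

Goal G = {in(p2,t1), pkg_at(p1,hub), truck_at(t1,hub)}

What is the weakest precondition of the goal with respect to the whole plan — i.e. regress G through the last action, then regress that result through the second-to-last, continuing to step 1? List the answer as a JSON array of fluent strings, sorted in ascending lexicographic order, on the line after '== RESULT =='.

Regress step by step:
  through step 2 (drive(t1,depot,hub)): drop {truck_at(t1,hub)}, keep {in(p2,t1), pkg_at(p1,hub)}, require {truck_at(t1,depot)}
    → {in(p2,t1), pkg_at(p1,hub), truck_at(t1,depot)}
  through step 1 (drive(t1,whs1,depot)): drop {truck_at(t1,depot)}, keep {in(p2,t1), pkg_at(p1,hub)}, require {truck_at(t1,whs1)}
    → {in(p2,t1), pkg_at(p1,hub), truck_at(t1,whs1)}

== RESULT ==
["in(p2,t1)", "pkg_at(p1,hub)", "truck_at(t1,whs1)"]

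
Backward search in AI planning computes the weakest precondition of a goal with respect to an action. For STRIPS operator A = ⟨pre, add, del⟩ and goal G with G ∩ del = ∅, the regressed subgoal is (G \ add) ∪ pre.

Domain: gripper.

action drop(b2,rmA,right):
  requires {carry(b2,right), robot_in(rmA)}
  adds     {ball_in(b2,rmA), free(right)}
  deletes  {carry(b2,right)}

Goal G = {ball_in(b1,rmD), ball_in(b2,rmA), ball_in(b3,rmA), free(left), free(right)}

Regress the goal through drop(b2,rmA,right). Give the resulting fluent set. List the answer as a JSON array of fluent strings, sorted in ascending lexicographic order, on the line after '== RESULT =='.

Regress:
  G ∩ del = {}  (empty — regression defined)
  G \ add = {ball_in(b1,rmD), ball_in(b2,rmA), ball_in(b3,rmA), free(left), free(right)} \ {ball_in(b2,rmA), free(right)} = {ball_in(b1,rmD), ball_in(b3,rmA), free(left)}
  ∪ pre   = {ball_in(b1,rmD), ball_in(b3,rmA), free(left)} ∪ {carry(b2,right), robot_in(rmA)}
          = {ball_in(b1,rmD), ball_in(b3,rmA), carry(b2,right), free(left), robot_in(rmA)}

== RESULT ==
["ball_in(b1,rmD)", "ball_in(b3,rmA)", "carry(b2,right)", "free(left)", "robot_in(rmA)"]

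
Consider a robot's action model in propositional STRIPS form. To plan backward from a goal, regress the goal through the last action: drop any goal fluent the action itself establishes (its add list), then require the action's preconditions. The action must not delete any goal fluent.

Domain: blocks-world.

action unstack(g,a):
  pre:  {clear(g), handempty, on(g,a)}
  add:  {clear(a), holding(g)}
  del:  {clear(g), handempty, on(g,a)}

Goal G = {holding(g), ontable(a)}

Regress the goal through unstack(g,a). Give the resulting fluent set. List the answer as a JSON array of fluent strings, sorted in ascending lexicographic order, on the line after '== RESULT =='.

Regress:
  G ∩ del = {}  (empty — regression defined)
  G \ add = {holding(g), ontable(a)} \ {clear(a), holding(g)} = {ontable(a)}
  ∪ pre   = {ontable(a)} ∪ {clear(g), handempty, on(g,a)}
          = {clear(g), handempty, on(g,a), ontable(a)}

== RESULT ==
["clear(g)", "handempty", "on(g,a)", "ontable(a)"]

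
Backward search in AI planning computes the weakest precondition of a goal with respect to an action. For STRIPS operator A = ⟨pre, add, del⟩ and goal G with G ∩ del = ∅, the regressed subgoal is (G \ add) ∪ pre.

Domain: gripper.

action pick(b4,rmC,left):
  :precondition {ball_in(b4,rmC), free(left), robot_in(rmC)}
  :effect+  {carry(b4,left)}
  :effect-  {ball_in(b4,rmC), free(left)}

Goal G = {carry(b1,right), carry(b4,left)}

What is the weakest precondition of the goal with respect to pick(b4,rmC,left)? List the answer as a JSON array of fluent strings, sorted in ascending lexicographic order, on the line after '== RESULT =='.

Compute (G \ add) ∪ pre:
  G ∩ del = {}  (empty — regression defined)
  G \ add = {carry(b1,right), carry(b4,left)} \ {carry(b4,left)} = {carry(b1,right)}
  ∪ pre   = {carry(b1,right)} ∪ {ball_in(b4,rmC), free(left), robot_in(rmC)}
          = {ball_in(b4,rmC), carry(b1,right), free(left), robot_in(rmC)}

== RESULT ==
["ball_in(b4,rmC)", "carry(b1,right)", "free(left)", "robot_in(rmC)"]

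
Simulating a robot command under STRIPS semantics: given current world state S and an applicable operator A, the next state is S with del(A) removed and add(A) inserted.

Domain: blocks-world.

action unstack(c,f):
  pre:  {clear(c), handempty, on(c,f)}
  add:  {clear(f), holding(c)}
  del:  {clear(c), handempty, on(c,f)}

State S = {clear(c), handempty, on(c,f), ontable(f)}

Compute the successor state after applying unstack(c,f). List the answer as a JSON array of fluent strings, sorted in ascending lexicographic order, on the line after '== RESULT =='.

Compute (S \ del) ∪ add:
  pre ⊆ S: {clear(c), handempty, on(c,f)} ⊆ S  — applicable
  S \ del = {ontable(f)}
  ∪ add   = {clear(f), holding(c), ontable(f)}

== RESULT ==
["clear(f)", "holding(c)", "ontable(f)"]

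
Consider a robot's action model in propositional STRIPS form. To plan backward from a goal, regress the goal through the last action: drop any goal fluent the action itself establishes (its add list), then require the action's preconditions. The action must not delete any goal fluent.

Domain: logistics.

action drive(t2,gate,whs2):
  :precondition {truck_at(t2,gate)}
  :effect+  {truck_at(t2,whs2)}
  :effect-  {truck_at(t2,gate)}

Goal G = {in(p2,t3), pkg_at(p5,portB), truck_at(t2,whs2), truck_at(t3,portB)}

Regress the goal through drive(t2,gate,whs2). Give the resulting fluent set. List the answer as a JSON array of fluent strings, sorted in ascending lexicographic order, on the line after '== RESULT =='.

Compute (G \ add) ∪ pre:
  G ∩ del = {}  (empty — regression defined)
  G \ add = {in(p2,t3), pkg_at(p5,portB), truck_at(t2,whs2), truck_at(t3,portB)} \ {truck_at(t2,whs2)} = {in(p2,t3), pkg_at(p5,portB), truck_at(t3,portB)}
  ∪ pre   = {in(p2,t3), pkg_at(p5,portB), truck_at(t3,portB)} ∪ {truck_at(t2,gate)}
          = {in(p2,t3), pkg_at(p5,portB), truck_at(t2,gate), truck_at(t3,portB)}

== RESULT ==
["in(p2,t3)", "pkg_at(p5,portB)", "truck_at(t2,gate)", "truck_at(t3,portB)"]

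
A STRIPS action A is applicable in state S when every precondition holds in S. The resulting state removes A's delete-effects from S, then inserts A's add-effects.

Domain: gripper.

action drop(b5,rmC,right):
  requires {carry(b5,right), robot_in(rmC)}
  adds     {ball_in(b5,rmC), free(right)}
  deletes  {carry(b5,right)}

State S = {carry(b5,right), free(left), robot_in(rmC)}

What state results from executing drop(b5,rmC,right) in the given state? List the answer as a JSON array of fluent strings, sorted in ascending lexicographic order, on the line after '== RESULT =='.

Progress:
  pre ⊆ S: {carry(b5,right), robot_in(rmC)} ⊆ S  — applicable
  S \ del = {free(left), robot_in(rmC)}
  ∪ add   = {ball_in(b5,rmC), free(left), free(right), robot_in(rmC)}

== RESULT ==
["ball_in(b5,rmC)", "free(left)", "free(right)", "robot_in(rmC)"]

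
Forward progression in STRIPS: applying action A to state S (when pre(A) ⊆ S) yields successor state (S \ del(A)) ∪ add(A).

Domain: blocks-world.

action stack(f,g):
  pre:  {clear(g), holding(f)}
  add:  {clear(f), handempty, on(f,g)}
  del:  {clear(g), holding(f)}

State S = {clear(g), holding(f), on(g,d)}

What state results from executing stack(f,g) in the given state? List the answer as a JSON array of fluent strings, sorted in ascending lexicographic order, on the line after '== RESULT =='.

Progress:
  pre ⊆ S: {clear(g), holding(f)} ⊆ S  — applicable
  S \ del = {on(g,d)}
  ∪ add   = {clear(f), handempty, on(f,g), on(g,d)}

== RESULT ==
["clear(f)", "handempty", "on(f,g)", "on(g,d)"]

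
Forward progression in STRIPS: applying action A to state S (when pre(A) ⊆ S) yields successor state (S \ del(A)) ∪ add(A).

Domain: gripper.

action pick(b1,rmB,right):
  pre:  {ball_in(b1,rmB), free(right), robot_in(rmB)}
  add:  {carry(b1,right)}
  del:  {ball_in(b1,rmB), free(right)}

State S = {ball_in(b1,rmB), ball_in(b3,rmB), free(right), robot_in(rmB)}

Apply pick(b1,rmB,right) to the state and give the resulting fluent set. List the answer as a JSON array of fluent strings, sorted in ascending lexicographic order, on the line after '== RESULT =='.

Compute (S \ del) ∪ add:
  pre ⊆ S: {ball_in(b1,rmB), free(right), robot_in(rmB)} ⊆ S  — applicable
  S \ del = {ball_in(b3,rmB), robot_in(rmB)}
  ∪ add   = {ball_in(b3,rmB), carry(b1,right), robot_in(rmB)}

== RESULT ==
["ball_in(b3,rmB)", "carry(b1,right)", "robot_in(rmB)"]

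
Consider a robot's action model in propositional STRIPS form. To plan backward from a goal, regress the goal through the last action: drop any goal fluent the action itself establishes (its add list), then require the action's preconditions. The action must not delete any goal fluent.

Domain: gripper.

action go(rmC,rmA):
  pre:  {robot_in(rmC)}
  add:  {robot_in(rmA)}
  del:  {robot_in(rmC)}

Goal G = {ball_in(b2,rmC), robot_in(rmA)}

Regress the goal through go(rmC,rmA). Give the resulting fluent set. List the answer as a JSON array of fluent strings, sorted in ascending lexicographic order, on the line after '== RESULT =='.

Compute (G \ add) ∪ pre:
  G ∩ del = {}  (empty — regression defined)
  G \ add = {ball_in(b2,rmC), robot_in(rmA)} \ {robot_in(rmA)} = {ball_in(b2,rmC)}
  ∪ pre   = {ball_in(b2,rmC)} ∪ {robot_in(rmC)}
          = {ball_in(b2,rmC), robot_in(rmC)}

== RESULT ==
["ball_in(b2,rmC)", "robot_in(rmC)"]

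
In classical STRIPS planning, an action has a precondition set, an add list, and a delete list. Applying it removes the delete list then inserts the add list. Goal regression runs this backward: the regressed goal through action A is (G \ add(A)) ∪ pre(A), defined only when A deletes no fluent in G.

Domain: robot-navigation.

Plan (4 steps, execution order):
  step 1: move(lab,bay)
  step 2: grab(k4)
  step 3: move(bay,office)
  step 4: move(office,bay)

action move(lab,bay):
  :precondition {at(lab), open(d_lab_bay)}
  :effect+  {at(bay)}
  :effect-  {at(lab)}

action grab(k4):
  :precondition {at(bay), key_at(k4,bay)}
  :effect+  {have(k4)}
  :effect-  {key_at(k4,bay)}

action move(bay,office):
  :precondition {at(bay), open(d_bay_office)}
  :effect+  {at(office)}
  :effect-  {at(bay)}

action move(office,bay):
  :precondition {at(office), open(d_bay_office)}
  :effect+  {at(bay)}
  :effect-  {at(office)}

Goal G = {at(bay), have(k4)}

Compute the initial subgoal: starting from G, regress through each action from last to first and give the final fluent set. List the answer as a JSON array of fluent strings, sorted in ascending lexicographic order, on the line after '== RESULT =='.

Regress step by step:
  through step 4 (move(office,bay)): drop {at(bay)}, keep {have(k4)}, require {at(office), open(d_bay_office)}
    → {at(office), have(k4), open(d_bay_office)}
  through step 3 (move(bay,office)): drop {at(office)}, keep {have(k4), open(d_bay_office)}, require {at(bay), open(d_bay_office)}
    → {at(bay), have(k4), open(d_bay_office)}
  through step 2 (grab(k4)): drop {have(k4)}, keep {at(bay), open(d_bay_office)}, require {at(bay), key_at(k4,bay)}
    → {at(bay), key_at(k4,bay), open(d_bay_office)}
  through step 1 (move(lab,bay)): drop {at(bay)}, keep {key_at(k4,bay), open(d_bay_office)}, require {at(lab), open(d_lab_bay)}
    → {at(lab), key_at(k4,bay), open(d_bay_office), open(d_lab_bay)}

== RESULT ==
["at(lab)", "key_at(k4,bay)", "open(d_bay_office)", "open(d_lab_bay)"]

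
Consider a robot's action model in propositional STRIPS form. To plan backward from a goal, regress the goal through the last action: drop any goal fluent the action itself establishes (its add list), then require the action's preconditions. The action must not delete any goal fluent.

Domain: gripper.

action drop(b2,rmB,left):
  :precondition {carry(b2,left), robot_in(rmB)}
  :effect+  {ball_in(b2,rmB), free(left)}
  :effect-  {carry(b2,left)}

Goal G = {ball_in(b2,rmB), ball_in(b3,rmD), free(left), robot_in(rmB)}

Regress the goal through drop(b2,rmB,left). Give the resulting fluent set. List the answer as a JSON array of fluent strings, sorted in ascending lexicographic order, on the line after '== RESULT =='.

Regress:
  G ∩ del = {}  (empty — regression defined)
  G \ add = {ball_in(b2,rmB), ball_in(b3,rmD), free(left), robot_in(rmB)} \ {ball_in(b2,rmB), free(left)} = {ball_in(b3,rmD), robot_in(rmB)}
  ∪ pre   = {ball_in(b3,rmD), robot_in(rmB)} ∪ {carry(b2,left), robot_in(rmB)}
          = {ball_in(b3,rmD), carry(b2,left), robot_in(rmB)}

== RESULT ==
["ball_in(b3,rmD)", "carry(b2,left)", "robot_in(rmB)"]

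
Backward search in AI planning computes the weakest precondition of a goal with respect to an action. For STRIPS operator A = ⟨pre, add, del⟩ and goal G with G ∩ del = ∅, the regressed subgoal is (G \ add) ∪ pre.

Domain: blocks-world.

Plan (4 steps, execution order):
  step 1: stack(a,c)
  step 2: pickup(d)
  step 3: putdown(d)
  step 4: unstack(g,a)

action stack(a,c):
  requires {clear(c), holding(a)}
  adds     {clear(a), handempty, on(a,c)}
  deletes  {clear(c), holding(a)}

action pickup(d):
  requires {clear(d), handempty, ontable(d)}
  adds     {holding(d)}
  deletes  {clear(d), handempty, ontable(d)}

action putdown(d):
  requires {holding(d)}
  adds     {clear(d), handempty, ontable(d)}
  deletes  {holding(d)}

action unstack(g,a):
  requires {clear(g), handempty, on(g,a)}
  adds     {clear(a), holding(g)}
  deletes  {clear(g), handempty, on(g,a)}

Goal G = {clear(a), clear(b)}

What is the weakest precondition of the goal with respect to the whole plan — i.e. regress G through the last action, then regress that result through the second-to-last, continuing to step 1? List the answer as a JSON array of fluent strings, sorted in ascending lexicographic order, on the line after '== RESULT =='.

Work backward from the goal:
  through step 4 (unstack(g,a)): drop {clear(a)}, keep {clear(b)}, require {clear(g), handempty, on(g,a)}
    → {clear(b), clear(g), handempty, on(g,a)}
  through step 3 (putdown(d)): drop {handempty}, keep {clear(b), clear(g), on(g,a)}, require {holding(d)}
    → {clear(b), clear(g), holding(d), on(g,a)}
  through step 2 (pickup(d)): drop {holding(d)}, keep {clear(b), clear(g), on(g,a)}, require {clear(d), handempty, ontable(d)}
    → {clear(b), clear(d), clear(g), handempty, on(g,a), ontable(d)}
  through step 1 (stack(a,c)): drop {handempty}, keep {clear(b), clear(d), clear(g), on(g,a), ontable(d)}, require {clear(c), holding(a)}
    → {clear(b), clear(c), clear(d), clear(g), holding(a), on(g,a), ontable(d)}

== RESULT ==
["clear(b)", "clear(c)", "clear(d)", "clear(g)", "holding(a)", "on(g,a)", "ontable(d)"]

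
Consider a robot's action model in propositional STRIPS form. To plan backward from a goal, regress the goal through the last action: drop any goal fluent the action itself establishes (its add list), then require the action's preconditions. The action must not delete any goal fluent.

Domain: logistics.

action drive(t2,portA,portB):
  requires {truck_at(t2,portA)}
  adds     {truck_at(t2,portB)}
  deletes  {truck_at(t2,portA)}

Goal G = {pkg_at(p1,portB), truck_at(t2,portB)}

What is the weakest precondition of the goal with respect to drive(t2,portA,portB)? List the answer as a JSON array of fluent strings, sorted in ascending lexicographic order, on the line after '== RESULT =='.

Compute (G \ add) ∪ pre:
  G ∩ del = {}  (empty — regression defined)
  G \ add = {pkg_at(p1,portB), truck_at(t2,portB)} \ {truck_at(t2,portB)} = {pkg_at(p1,portB)}
  ∪ pre   = {pkg_at(p1,portB)} ∪ {truck_at(t2,portA)}
          = {pkg_at(p1,portB), truck_at(t2,portA)}

== RESULT ==
["pkg_at(p1,portB)", "truck_at(t2,portA)"]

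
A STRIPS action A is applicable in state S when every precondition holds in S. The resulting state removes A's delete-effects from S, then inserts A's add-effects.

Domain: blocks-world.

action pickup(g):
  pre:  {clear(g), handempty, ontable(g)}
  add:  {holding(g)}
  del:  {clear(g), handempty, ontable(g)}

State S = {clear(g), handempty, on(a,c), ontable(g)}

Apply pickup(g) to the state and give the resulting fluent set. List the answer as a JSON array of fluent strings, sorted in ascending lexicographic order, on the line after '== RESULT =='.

Compute (S \ del) ∪ add:
  pre ⊆ S: {clear(g), handempty, ontable(g)} ⊆ S  — applicable
  S \ del = {on(a,c)}
  ∪ add   = {holding(g), on(a,c)}

== RESULT ==
["holding(g)", "on(a,c)"]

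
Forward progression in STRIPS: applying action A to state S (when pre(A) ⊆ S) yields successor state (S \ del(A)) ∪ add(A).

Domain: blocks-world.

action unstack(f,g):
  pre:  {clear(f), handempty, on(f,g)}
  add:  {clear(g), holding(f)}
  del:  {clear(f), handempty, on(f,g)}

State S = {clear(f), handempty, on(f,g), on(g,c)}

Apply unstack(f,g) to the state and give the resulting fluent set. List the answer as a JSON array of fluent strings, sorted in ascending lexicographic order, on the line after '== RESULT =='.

Compute (S \ del) ∪ add:
  pre ⊆ S: {clear(f), handempty, on(f,g)} ⊆ S  — applicable
  S \ del = {on(g,c)}
  ∪ add   = {clear(g), holding(f), on(g,c)}

== RESULT ==
["clear(g)", "holding(f)", "on(g,c)"]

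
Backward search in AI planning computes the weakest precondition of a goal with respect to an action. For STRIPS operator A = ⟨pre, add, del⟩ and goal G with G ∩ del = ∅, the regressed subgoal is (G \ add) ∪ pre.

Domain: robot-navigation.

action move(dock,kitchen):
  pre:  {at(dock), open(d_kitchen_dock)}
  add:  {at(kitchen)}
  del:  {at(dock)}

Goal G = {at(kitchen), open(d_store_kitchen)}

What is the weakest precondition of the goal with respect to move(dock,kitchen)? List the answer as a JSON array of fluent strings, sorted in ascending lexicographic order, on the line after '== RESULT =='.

Regress:
  G ∩ del = {}  (empty — regression defined)
  G \ add = {at(kitchen), open(d_store_kitchen)} \ {at(kitchen)} = {open(d_store_kitchen)}
  ∪ pre   = {open(d_store_kitchen)} ∪ {at(dock), open(d_kitchen_dock)}
          = {at(dock), open(d_kitchen_dock), open(d_store_kitchen)}

== RESULT ==
["at(dock)", "open(d_kitchen_dock)", "open(d_store_kitchen)"]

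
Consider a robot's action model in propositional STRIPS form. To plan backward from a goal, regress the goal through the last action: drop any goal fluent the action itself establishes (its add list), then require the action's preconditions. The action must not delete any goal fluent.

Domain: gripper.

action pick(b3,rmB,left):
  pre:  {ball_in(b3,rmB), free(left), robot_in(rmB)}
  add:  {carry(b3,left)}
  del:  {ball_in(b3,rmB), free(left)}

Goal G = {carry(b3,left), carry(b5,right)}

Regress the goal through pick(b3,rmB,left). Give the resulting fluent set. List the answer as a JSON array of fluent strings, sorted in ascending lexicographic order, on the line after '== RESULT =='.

Compute (G \ add) ∪ pre:
  G ∩ del = {}  (empty — regression defined)
  G \ add = {carry(b3,left), carry(b5,right)} \ {carry(b3,left)} = {carry(b5,right)}
  ∪ pre   = {carry(b5,right)} ∪ {ball_in(b3,rmB), free(left), robot_in(rmB)}
          = {ball_in(b3,rmB), carry(b5,right), free(left), robot_in(rmB)}

== RESULT ==
["ball_in(b3,rmB)", "carry(b5,right)", "free(left)", "robot_in(rmB)"]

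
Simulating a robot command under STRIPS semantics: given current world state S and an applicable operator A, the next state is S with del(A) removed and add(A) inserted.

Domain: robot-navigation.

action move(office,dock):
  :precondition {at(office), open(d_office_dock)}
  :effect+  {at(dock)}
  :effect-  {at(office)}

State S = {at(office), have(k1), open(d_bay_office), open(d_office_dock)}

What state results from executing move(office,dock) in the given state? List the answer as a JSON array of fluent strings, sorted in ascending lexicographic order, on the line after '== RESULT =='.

Compute (S \ del) ∪ add:
  pre ⊆ S: {at(office), open(d_office_dock)} ⊆ S  — applicable
  S \ del = {have(k1), open(d_bay_office), open(d_office_dock)}
  ∪ add   = {at(dock), have(k1), open(d_bay_office), open(d_office_dock)}

== RESULT ==
["at(dock)", "have(k1)", "open(d_bay_office)", "open(d_office_dock)"]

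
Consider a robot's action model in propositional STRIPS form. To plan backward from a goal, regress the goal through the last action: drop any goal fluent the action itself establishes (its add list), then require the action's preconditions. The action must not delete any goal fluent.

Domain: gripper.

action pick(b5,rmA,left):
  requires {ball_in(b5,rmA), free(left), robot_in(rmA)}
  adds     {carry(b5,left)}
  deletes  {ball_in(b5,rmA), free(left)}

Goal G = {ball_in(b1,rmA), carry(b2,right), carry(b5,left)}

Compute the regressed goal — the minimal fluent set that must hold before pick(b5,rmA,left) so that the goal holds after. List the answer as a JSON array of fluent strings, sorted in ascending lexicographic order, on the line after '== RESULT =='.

Regress:
  G ∩ del = {}  (empty — regression defined)
  G \ add = {ball_in(b1,rmA), carry(b2,right), carry(b5,left)} \ {carry(b5,left)} = {ball_in(b1,rmA), carry(b2,right)}
  ∪ pre   = {ball_in(b1,rmA), carry(b2,right)} ∪ {ball_in(b5,rmA), free(left), robot_in(rmA)}
          = {ball_in(b1,rmA), ball_in(b5,rmA), carry(b2,right), free(left), robot_in(rmA)}

== RESULT ==
["ball_in(b1,rmA)", "ball_in(b5,rmA)", "carry(b2,right)", "free(left)", "robot_in(rmA)"]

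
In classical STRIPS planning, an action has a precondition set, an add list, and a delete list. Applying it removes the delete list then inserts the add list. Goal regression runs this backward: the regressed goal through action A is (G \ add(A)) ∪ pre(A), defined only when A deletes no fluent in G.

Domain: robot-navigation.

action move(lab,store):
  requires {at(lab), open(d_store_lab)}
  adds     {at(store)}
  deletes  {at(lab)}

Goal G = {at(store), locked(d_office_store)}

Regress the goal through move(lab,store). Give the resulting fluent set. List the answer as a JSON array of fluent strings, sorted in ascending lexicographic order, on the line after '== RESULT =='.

Compute (G \ add) ∪ pre:
  G ∩ del = {}  (empty — regression defined)
  G \ add = {at(store), locked(d_office_store)} \ {at(store)} = {locked(d_office_store)}
  ∪ pre   = {locked(d_office_store)} ∪ {at(lab), open(d_store_lab)}
          = {at(lab), locked(d_office_store), open(d_store_lab)}

== RESULT ==
["at(lab)", "locked(d_office_store)", "open(d_store_lab)"]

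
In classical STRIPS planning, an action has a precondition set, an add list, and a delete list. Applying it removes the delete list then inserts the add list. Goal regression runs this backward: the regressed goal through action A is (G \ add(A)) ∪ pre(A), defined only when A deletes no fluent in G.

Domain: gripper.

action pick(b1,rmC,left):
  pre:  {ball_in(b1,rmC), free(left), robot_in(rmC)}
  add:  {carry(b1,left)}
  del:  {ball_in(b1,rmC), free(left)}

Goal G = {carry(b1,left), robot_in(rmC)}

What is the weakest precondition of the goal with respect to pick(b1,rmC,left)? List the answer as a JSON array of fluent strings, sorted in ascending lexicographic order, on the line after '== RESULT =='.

Regress:
  G ∩ del = {}  (empty — regression defined)
  G \ add = {carry(b1,left), robot_in(rmC)} \ {carry(b1,left)} = {robot_in(rmC)}
  ∪ pre   = {robot_in(rmC)} ∪ {ball_in(b1,rmC), free(left), robot_in(rmC)}
          = {ball_in(b1,rmC), free(left), robot_in(rmC)}

== RESULT ==
["ball_in(b1,rmC)", "free(left)", "robot_in(rmC)"]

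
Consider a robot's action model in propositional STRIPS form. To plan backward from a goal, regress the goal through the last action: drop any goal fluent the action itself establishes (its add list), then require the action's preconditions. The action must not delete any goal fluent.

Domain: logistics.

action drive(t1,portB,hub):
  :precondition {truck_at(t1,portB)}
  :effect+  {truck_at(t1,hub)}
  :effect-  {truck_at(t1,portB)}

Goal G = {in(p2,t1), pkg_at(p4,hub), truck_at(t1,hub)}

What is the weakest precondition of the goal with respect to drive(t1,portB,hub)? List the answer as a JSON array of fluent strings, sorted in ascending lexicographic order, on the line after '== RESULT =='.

Regress:
  G ∩ del = {}  (empty — regression defined)
  G \ add = {in(p2,t1), pkg_at(p4,hub), truck_at(t1,hub)} \ {truck_at(t1,hub)} = {in(p2,t1), pkg_at(p4,hub)}
  ∪ pre   = {in(p2,t1), pkg_at(p4,hub)} ∪ {truck_at(t1,portB)}
          = {in(p2,t1), pkg_at(p4,hub), truck_at(t1,portB)}

== RESULT ==
["in(p2,t1)", "pkg_at(p4,hub)", "truck_at(t1,portB)"]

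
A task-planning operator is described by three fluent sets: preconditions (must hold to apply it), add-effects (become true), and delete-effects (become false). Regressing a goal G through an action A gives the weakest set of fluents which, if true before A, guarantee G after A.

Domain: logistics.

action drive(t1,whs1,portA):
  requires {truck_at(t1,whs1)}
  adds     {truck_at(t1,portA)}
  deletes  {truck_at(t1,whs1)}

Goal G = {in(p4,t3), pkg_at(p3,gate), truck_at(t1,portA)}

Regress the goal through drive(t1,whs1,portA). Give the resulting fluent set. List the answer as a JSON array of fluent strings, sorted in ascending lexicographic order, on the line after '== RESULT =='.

Regress:
  G ∩ del = {}  (empty — regression defined)
  G \ add = {in(p4,t3), pkg_at(p3,gate), truck_at(t1,portA)} \ {truck_at(t1,portA)} = {in(p4,t3), pkg_at(p3,gate)}
  ∪ pre   = {in(p4,t3), pkg_at(p3,gate)} ∪ {truck_at(t1,whs1)}
          = {in(p4,t3), pkg_at(p3,gate), truck_at(t1,whs1)}

== RESULT ==
["in(p4,t3)", "pkg_at(p3,gate)", "truck_at(t1,whs1)"]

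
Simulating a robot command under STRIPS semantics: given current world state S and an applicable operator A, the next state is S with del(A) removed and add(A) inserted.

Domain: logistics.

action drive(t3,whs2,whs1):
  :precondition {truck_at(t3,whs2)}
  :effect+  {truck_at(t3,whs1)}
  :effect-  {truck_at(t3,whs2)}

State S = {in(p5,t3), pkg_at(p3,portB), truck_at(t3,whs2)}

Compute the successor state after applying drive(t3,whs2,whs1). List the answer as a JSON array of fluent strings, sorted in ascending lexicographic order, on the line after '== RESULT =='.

Progress:
  pre ⊆ S: {truck_at(t3,whs2)} ⊆ S  — applicable
  S \ del = {in(p5,t3), pkg_at(p3,portB)}
  ∪ add   = {in(p5,t3), pkg_at(p3,portB), truck_at(t3,whs1)}

== RESULT ==
["in(p5,t3)", "pkg_at(p3,portB)", "truck_at(t3,whs1)"]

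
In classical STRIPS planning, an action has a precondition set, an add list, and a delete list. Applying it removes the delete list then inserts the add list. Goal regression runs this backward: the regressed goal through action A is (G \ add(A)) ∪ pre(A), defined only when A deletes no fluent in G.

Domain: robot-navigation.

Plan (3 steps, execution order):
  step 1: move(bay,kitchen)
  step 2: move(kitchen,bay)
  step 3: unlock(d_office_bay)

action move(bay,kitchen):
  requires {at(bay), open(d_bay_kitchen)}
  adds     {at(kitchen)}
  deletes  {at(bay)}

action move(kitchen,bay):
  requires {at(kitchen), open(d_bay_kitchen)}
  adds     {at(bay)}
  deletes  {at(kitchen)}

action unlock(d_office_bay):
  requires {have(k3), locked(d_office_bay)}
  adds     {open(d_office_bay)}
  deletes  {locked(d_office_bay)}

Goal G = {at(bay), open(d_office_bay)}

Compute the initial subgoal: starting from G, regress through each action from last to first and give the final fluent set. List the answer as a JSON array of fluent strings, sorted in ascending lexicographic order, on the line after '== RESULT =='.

Work backward from the goal:
  through step 3 (unlock(d_office_bay)): drop {open(d_office_bay)}, keep {at(bay)}, require {have(k3), locked(d_office_bay)}
    → {at(bay), have(k3), locked(d_office_bay)}
  through step 2 (move(kitchen,bay)): drop {at(bay)}, keep {have(k3), locked(d_office_bay)}, require {at(kitchen), open(d_bay_kitchen)}
    → {at(kitchen), have(k3), locked(d_office_bay), open(d_bay_kitchen)}
  through step 1 (move(bay,kitchen)): drop {at(kitchen)}, keep {have(k3), locked(d_office_bay), open(d_bay_kitchen)}, require {at(bay), open(d_bay_kitchen)}
    → {at(bay), have(k3), locked(d_office_bay), open(d_bay_kitchen)}

== RESULT ==
["at(bay)", "have(k3)", "locked(d_office_bay)", "open(d_bay_kitchen)"]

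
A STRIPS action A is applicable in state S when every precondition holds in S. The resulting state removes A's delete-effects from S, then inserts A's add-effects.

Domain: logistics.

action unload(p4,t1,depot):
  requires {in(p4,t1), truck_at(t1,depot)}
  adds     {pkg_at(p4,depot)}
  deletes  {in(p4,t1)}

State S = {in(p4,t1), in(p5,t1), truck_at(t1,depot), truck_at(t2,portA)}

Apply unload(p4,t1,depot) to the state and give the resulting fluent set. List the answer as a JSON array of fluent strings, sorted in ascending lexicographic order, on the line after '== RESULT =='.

Compute (S \ del) ∪ add:
  pre ⊆ S: {in(p4,t1), truck_at(t1,depot)} ⊆ S  — applicable
  S \ del = {in(p5,t1), truck_at(t1,depot), truck_at(t2,portA)}
  ∪ add   = {in(p5,t1), pkg_at(p4,depot), truck_at(t1,depot), truck_at(t2,portA)}

== RESULT ==
["in(p5,t1)", "pkg_at(p4,depot)", "truck_at(t1,depot)", "truck_at(t2,portA)"]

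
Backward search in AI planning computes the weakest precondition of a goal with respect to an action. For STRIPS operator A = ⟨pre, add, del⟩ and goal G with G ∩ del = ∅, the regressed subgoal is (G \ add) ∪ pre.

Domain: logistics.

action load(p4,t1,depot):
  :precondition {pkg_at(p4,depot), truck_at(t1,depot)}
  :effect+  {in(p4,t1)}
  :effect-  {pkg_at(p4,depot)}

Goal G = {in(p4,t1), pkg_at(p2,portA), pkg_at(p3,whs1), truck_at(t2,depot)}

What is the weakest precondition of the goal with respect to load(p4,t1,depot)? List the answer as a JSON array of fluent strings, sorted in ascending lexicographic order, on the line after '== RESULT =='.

Regress:
  G ∩ del = {}  (empty — regression defined)
  G \ add = {in(p4,t1), pkg_at(p2,portA), pkg_at(p3,whs1), truck_at(t2,depot)} \ {in(p4,t1)} = {pkg_at(p2,portA), pkg_at(p3,whs1), truck_at(t2,depot)}
  ∪ pre   = {pkg_at(p2,portA), pkg_at(p3,whs1), truck_at(t2,depot)} ∪ {pkg_at(p4,depot), truck_at(t1,depot)}
          = {pkg_at(p2,portA), pkg_at(p3,whs1), pkg_at(p4,depot), truck_at(t1,depot), truck_at(t2,depot)}

== RESULT ==
["pkg_at(p2,portA)", "pkg_at(p3,whs1)", "pkg_at(p4,depot)", "truck_at(t1,depot)", "truck_at(t2,depot)"]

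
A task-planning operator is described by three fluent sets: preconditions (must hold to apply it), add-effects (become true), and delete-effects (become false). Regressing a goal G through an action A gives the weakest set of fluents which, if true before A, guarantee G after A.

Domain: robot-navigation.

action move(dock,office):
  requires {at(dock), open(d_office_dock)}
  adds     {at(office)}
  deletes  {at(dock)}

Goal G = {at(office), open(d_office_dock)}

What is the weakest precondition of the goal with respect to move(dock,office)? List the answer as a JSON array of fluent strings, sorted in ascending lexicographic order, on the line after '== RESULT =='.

Compute (G \ add) ∪ pre:
  G ∩ del = {}  (empty — regression defined)
  G \ add = {at(office), open(d_office_dock)} \ {at(office)} = {open(d_office_dock)}
  ∪ pre   = {open(d_office_dock)} ∪ {at(dock), open(d_office_dock)}
          = {at(dock), open(d_office_dock)}

== RESULT ==
["at(dock)", "open(d_office_dock)"]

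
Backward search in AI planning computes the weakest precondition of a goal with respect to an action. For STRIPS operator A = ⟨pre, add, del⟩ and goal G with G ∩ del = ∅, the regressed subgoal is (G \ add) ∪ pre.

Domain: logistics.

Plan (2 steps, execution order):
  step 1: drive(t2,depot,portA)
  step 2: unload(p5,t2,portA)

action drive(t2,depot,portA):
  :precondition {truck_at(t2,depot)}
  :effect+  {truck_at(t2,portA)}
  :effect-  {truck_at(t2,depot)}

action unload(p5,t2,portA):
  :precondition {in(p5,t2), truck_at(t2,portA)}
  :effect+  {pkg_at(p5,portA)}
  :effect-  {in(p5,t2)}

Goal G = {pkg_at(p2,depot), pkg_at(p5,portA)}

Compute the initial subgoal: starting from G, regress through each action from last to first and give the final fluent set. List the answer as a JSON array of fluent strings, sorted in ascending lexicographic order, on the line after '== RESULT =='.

Regress step by step:
  through step 2 (unload(p5,t2,portA)): drop {pkg_at(p5,portA)}, keep {pkg_at(p2,depot)}, require {in(p5,t2), truck_at(t2,portA)}
    → {in(p5,t2), pkg_at(p2,depot), truck_at(t2,portA)}
  through step 1 (drive(t2,depot,portA)): drop {truck_at(t2,portA)}, keep {in(p5,t2), pkg_at(p2,depot)}, require {truck_at(t2,depot)}
    → {in(p5,t2), pkg_at(p2,depot), truck_at(t2,depot)}

== RESULT ==
["in(p5,t2)", "pkg_at(p2,depot)", "truck_at(t2,depot)"]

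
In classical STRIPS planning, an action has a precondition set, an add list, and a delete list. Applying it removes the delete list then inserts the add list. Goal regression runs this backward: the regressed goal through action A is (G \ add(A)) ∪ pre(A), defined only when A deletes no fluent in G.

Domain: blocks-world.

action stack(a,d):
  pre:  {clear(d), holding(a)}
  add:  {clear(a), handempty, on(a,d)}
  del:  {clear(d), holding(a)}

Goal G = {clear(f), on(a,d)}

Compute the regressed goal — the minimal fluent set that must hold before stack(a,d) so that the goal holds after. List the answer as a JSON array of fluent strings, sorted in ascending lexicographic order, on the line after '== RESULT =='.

Regress:
  G ∩ del = {}  (empty — regression defined)
  G \ add = {clear(f), on(a,d)} \ {clear(a), handempty, on(a,d)} = {clear(f)}
  ∪ pre   = {clear(f)} ∪ {clear(d), holding(a)}
          = {clear(d), clear(f), holding(a)}

== RESULT ==
["clear(d)", "clear(f)", "holding(a)"]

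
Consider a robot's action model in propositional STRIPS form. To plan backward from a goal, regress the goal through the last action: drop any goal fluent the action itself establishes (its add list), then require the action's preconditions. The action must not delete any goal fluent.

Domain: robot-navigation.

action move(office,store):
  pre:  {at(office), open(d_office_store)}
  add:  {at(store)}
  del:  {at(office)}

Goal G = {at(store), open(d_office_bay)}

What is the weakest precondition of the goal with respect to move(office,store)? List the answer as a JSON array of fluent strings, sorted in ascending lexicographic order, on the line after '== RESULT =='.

Regress:
  G ∩ del = {}  (empty — regression defined)
  G \ add = {at(store), open(d_office_bay)} \ {at(store)} = {open(d_office_bay)}
  ∪ pre   = {open(d_office_bay)} ∪ {at(office), open(d_office_store)}
          = {at(office), open(d_office_bay), open(d_office_store)}

== RESULT ==
["at(office)", "open(d_office_bay)", "open(d_office_store)"]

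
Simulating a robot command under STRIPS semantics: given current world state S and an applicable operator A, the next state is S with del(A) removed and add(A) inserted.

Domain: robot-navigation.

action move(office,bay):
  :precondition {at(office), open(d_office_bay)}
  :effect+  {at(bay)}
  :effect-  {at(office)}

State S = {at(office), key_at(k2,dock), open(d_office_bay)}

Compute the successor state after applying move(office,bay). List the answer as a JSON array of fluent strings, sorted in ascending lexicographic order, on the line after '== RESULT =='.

Progress:
  pre ⊆ S: {at(office), open(d_office_bay)} ⊆ S  — applicable
  S \ del = {key_at(k2,dock), open(d_office_bay)}
  ∪ add   = {at(bay), key_at(k2,dock), open(d_office_bay)}

== RESULT ==
["at(bay)", "key_at(k2,dock)", "open(d_office_bay)"]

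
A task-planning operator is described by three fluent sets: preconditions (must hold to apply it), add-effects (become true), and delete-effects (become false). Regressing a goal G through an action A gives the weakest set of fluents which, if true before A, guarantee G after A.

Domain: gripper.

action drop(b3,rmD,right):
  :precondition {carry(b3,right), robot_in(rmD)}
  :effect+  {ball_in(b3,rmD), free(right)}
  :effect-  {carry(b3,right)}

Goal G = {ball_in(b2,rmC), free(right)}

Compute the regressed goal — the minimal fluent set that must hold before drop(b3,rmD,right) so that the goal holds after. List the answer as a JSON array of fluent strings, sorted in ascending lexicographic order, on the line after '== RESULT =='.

Regress:
  G ∩ del = {}  (empty — regression defined)
  G \ add = {ball_in(b2,rmC), free(right)} \ {ball_in(b3,rmD), free(right)} = {ball_in(b2,rmC)}
  ∪ pre   = {ball_in(b2,rmC)} ∪ {carry(b3,right), robot_in(rmD)}
          = {ball_in(b2,rmC), carry(b3,right), robot_in(rmD)}

== RESULT ==
["ball_in(b2,rmC)", "carry(b3,right)", "robot_in(rmD)"]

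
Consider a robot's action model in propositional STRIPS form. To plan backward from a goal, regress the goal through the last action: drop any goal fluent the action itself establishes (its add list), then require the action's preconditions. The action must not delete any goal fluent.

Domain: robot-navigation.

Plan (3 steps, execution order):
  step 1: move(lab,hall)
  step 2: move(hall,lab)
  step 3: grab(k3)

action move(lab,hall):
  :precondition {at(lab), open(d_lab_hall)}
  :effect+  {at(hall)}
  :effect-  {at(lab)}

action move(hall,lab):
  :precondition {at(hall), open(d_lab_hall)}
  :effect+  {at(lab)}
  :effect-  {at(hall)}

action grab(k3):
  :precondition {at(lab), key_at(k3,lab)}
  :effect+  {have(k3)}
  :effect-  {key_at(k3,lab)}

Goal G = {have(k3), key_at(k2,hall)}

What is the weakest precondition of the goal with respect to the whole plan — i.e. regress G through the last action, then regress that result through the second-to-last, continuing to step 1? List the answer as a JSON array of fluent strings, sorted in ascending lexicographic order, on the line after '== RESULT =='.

Regress step by step:
  through step 3 (grab(k3)): drop {have(k3)}, keep {key_at(k2,hall)}, require {at(lab), key_at(k3,lab)}
    → {at(lab), key_at(k2,hall), key_at(k3,lab)}
  through step 2 (move(hall,lab)): drop {at(lab)}, keep {key_at(k2,hall), key_at(k3,lab)}, require {at(hall), open(d_lab_hall)}
    → {at(hall), key_at(k2,hall), key_at(k3,lab), open(d_lab_hall)}
  through step 1 (move(lab,hall)): drop {at(hall)}, keep {key_at(k2,hall), key_at(k3,lab), open(d_lab_hall)}, require {at(lab), open(d_lab_hall)}
    → {at(lab), key_at(k2,hall), key_at(k3,lab), open(d_lab_hall)}

== RESULT ==
["at(lab)", "key_at(k2,hall)", "key_at(k3,lab)", "open(d_lab_hall)"]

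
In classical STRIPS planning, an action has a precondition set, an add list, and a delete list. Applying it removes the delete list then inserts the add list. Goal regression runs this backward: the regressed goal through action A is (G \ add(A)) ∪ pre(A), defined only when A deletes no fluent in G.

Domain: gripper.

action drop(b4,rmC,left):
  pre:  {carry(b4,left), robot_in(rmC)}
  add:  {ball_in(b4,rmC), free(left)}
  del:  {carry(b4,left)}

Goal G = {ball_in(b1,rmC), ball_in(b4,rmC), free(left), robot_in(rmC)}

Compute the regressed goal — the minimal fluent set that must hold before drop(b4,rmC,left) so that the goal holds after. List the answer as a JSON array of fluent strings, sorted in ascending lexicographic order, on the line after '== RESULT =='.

Compute (G \ add) ∪ pre:
  G ∩ del = {}  (empty — regression defined)
  G \ add = {ball_in(b1,rmC), ball_in(b4,rmC), free(left), robot_in(rmC)} \ {ball_in(b4,rmC), free(left)} = {ball_in(b1,rmC), robot_in(rmC)}
  ∪ pre   = {ball_in(b1,rmC), robot_in(rmC)} ∪ {carry(b4,left), robot_in(rmC)}
          = {ball_in(b1,rmC), carry(b4,left), robot_in(rmC)}

== RESULT ==
["ball_in(b1,rmC)", "carry(b4,left)", "robot_in(rmC)"]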